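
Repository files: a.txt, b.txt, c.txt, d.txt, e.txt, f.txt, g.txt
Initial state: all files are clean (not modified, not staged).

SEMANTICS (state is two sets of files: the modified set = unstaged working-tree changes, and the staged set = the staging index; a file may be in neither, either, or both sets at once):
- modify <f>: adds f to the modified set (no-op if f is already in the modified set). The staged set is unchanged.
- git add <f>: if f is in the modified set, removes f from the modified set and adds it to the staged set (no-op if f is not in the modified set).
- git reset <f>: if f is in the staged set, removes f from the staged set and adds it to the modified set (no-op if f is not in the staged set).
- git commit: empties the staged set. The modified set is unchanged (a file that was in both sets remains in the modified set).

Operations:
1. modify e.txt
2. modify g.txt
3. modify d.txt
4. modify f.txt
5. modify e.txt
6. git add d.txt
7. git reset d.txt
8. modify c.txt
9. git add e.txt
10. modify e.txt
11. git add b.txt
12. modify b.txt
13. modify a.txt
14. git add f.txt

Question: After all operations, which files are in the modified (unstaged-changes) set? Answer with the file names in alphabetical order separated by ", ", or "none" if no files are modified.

Answer: a.txt, b.txt, c.txt, d.txt, e.txt, g.txt

Derivation:
After op 1 (modify e.txt): modified={e.txt} staged={none}
After op 2 (modify g.txt): modified={e.txt, g.txt} staged={none}
After op 3 (modify d.txt): modified={d.txt, e.txt, g.txt} staged={none}
After op 4 (modify f.txt): modified={d.txt, e.txt, f.txt, g.txt} staged={none}
After op 5 (modify e.txt): modified={d.txt, e.txt, f.txt, g.txt} staged={none}
After op 6 (git add d.txt): modified={e.txt, f.txt, g.txt} staged={d.txt}
After op 7 (git reset d.txt): modified={d.txt, e.txt, f.txt, g.txt} staged={none}
After op 8 (modify c.txt): modified={c.txt, d.txt, e.txt, f.txt, g.txt} staged={none}
After op 9 (git add e.txt): modified={c.txt, d.txt, f.txt, g.txt} staged={e.txt}
After op 10 (modify e.txt): modified={c.txt, d.txt, e.txt, f.txt, g.txt} staged={e.txt}
After op 11 (git add b.txt): modified={c.txt, d.txt, e.txt, f.txt, g.txt} staged={e.txt}
After op 12 (modify b.txt): modified={b.txt, c.txt, d.txt, e.txt, f.txt, g.txt} staged={e.txt}
After op 13 (modify a.txt): modified={a.txt, b.txt, c.txt, d.txt, e.txt, f.txt, g.txt} staged={e.txt}
After op 14 (git add f.txt): modified={a.txt, b.txt, c.txt, d.txt, e.txt, g.txt} staged={e.txt, f.txt}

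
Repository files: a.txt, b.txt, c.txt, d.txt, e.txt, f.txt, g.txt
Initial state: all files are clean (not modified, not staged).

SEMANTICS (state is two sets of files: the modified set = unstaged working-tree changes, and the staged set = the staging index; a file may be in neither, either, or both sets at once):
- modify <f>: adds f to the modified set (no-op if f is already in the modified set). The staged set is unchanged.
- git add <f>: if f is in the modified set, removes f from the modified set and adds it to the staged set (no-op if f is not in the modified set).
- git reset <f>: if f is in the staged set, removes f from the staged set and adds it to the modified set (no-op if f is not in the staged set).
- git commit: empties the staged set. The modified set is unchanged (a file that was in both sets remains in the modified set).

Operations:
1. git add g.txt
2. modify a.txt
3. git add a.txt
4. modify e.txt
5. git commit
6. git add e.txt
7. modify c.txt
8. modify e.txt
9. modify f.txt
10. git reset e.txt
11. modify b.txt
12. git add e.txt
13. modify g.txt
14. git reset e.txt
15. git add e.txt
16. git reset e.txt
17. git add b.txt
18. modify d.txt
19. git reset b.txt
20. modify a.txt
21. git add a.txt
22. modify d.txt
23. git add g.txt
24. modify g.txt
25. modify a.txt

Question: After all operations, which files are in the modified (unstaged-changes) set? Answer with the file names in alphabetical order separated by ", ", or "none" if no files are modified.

After op 1 (git add g.txt): modified={none} staged={none}
After op 2 (modify a.txt): modified={a.txt} staged={none}
After op 3 (git add a.txt): modified={none} staged={a.txt}
After op 4 (modify e.txt): modified={e.txt} staged={a.txt}
After op 5 (git commit): modified={e.txt} staged={none}
After op 6 (git add e.txt): modified={none} staged={e.txt}
After op 7 (modify c.txt): modified={c.txt} staged={e.txt}
After op 8 (modify e.txt): modified={c.txt, e.txt} staged={e.txt}
After op 9 (modify f.txt): modified={c.txt, e.txt, f.txt} staged={e.txt}
After op 10 (git reset e.txt): modified={c.txt, e.txt, f.txt} staged={none}
After op 11 (modify b.txt): modified={b.txt, c.txt, e.txt, f.txt} staged={none}
After op 12 (git add e.txt): modified={b.txt, c.txt, f.txt} staged={e.txt}
After op 13 (modify g.txt): modified={b.txt, c.txt, f.txt, g.txt} staged={e.txt}
After op 14 (git reset e.txt): modified={b.txt, c.txt, e.txt, f.txt, g.txt} staged={none}
After op 15 (git add e.txt): modified={b.txt, c.txt, f.txt, g.txt} staged={e.txt}
After op 16 (git reset e.txt): modified={b.txt, c.txt, e.txt, f.txt, g.txt} staged={none}
After op 17 (git add b.txt): modified={c.txt, e.txt, f.txt, g.txt} staged={b.txt}
After op 18 (modify d.txt): modified={c.txt, d.txt, e.txt, f.txt, g.txt} staged={b.txt}
After op 19 (git reset b.txt): modified={b.txt, c.txt, d.txt, e.txt, f.txt, g.txt} staged={none}
After op 20 (modify a.txt): modified={a.txt, b.txt, c.txt, d.txt, e.txt, f.txt, g.txt} staged={none}
After op 21 (git add a.txt): modified={b.txt, c.txt, d.txt, e.txt, f.txt, g.txt} staged={a.txt}
After op 22 (modify d.txt): modified={b.txt, c.txt, d.txt, e.txt, f.txt, g.txt} staged={a.txt}
After op 23 (git add g.txt): modified={b.txt, c.txt, d.txt, e.txt, f.txt} staged={a.txt, g.txt}
After op 24 (modify g.txt): modified={b.txt, c.txt, d.txt, e.txt, f.txt, g.txt} staged={a.txt, g.txt}
After op 25 (modify a.txt): modified={a.txt, b.txt, c.txt, d.txt, e.txt, f.txt, g.txt} staged={a.txt, g.txt}

Answer: a.txt, b.txt, c.txt, d.txt, e.txt, f.txt, g.txt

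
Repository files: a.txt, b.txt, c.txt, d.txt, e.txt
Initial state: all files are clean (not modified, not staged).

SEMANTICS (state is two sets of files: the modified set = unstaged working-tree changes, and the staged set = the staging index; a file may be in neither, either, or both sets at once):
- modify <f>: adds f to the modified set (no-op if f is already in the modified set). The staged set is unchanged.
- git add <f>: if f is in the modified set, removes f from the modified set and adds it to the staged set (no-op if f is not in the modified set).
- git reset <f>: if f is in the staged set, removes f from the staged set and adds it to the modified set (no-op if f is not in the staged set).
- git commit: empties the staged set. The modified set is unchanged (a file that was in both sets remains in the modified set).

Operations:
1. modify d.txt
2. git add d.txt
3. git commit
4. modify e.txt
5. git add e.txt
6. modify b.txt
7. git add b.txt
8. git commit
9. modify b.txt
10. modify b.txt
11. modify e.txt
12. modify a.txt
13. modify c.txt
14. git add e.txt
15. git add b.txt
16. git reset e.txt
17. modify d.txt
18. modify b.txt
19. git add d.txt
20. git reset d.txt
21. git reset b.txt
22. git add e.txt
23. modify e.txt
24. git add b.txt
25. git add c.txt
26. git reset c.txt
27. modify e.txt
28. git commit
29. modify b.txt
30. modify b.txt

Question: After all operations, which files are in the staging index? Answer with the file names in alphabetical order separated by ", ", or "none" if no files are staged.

Answer: none

Derivation:
After op 1 (modify d.txt): modified={d.txt} staged={none}
After op 2 (git add d.txt): modified={none} staged={d.txt}
After op 3 (git commit): modified={none} staged={none}
After op 4 (modify e.txt): modified={e.txt} staged={none}
After op 5 (git add e.txt): modified={none} staged={e.txt}
After op 6 (modify b.txt): modified={b.txt} staged={e.txt}
After op 7 (git add b.txt): modified={none} staged={b.txt, e.txt}
After op 8 (git commit): modified={none} staged={none}
After op 9 (modify b.txt): modified={b.txt} staged={none}
After op 10 (modify b.txt): modified={b.txt} staged={none}
After op 11 (modify e.txt): modified={b.txt, e.txt} staged={none}
After op 12 (modify a.txt): modified={a.txt, b.txt, e.txt} staged={none}
After op 13 (modify c.txt): modified={a.txt, b.txt, c.txt, e.txt} staged={none}
After op 14 (git add e.txt): modified={a.txt, b.txt, c.txt} staged={e.txt}
After op 15 (git add b.txt): modified={a.txt, c.txt} staged={b.txt, e.txt}
After op 16 (git reset e.txt): modified={a.txt, c.txt, e.txt} staged={b.txt}
After op 17 (modify d.txt): modified={a.txt, c.txt, d.txt, e.txt} staged={b.txt}
After op 18 (modify b.txt): modified={a.txt, b.txt, c.txt, d.txt, e.txt} staged={b.txt}
After op 19 (git add d.txt): modified={a.txt, b.txt, c.txt, e.txt} staged={b.txt, d.txt}
After op 20 (git reset d.txt): modified={a.txt, b.txt, c.txt, d.txt, e.txt} staged={b.txt}
After op 21 (git reset b.txt): modified={a.txt, b.txt, c.txt, d.txt, e.txt} staged={none}
After op 22 (git add e.txt): modified={a.txt, b.txt, c.txt, d.txt} staged={e.txt}
After op 23 (modify e.txt): modified={a.txt, b.txt, c.txt, d.txt, e.txt} staged={e.txt}
After op 24 (git add b.txt): modified={a.txt, c.txt, d.txt, e.txt} staged={b.txt, e.txt}
After op 25 (git add c.txt): modified={a.txt, d.txt, e.txt} staged={b.txt, c.txt, e.txt}
After op 26 (git reset c.txt): modified={a.txt, c.txt, d.txt, e.txt} staged={b.txt, e.txt}
After op 27 (modify e.txt): modified={a.txt, c.txt, d.txt, e.txt} staged={b.txt, e.txt}
After op 28 (git commit): modified={a.txt, c.txt, d.txt, e.txt} staged={none}
After op 29 (modify b.txt): modified={a.txt, b.txt, c.txt, d.txt, e.txt} staged={none}
After op 30 (modify b.txt): modified={a.txt, b.txt, c.txt, d.txt, e.txt} staged={none}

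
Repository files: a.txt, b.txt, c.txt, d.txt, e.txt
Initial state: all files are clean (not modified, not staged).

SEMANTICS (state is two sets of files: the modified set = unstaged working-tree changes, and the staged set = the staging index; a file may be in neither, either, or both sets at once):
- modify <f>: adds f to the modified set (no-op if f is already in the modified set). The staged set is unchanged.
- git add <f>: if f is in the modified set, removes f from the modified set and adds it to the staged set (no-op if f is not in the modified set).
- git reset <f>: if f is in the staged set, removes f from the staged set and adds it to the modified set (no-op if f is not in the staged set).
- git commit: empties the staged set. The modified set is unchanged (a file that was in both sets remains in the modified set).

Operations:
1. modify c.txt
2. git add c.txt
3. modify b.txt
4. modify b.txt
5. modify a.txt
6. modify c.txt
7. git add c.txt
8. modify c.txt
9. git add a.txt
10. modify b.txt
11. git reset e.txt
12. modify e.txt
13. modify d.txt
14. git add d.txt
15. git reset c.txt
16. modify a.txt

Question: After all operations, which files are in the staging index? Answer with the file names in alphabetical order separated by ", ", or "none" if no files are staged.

Answer: a.txt, d.txt

Derivation:
After op 1 (modify c.txt): modified={c.txt} staged={none}
After op 2 (git add c.txt): modified={none} staged={c.txt}
After op 3 (modify b.txt): modified={b.txt} staged={c.txt}
After op 4 (modify b.txt): modified={b.txt} staged={c.txt}
After op 5 (modify a.txt): modified={a.txt, b.txt} staged={c.txt}
After op 6 (modify c.txt): modified={a.txt, b.txt, c.txt} staged={c.txt}
After op 7 (git add c.txt): modified={a.txt, b.txt} staged={c.txt}
After op 8 (modify c.txt): modified={a.txt, b.txt, c.txt} staged={c.txt}
After op 9 (git add a.txt): modified={b.txt, c.txt} staged={a.txt, c.txt}
After op 10 (modify b.txt): modified={b.txt, c.txt} staged={a.txt, c.txt}
After op 11 (git reset e.txt): modified={b.txt, c.txt} staged={a.txt, c.txt}
After op 12 (modify e.txt): modified={b.txt, c.txt, e.txt} staged={a.txt, c.txt}
After op 13 (modify d.txt): modified={b.txt, c.txt, d.txt, e.txt} staged={a.txt, c.txt}
After op 14 (git add d.txt): modified={b.txt, c.txt, e.txt} staged={a.txt, c.txt, d.txt}
After op 15 (git reset c.txt): modified={b.txt, c.txt, e.txt} staged={a.txt, d.txt}
After op 16 (modify a.txt): modified={a.txt, b.txt, c.txt, e.txt} staged={a.txt, d.txt}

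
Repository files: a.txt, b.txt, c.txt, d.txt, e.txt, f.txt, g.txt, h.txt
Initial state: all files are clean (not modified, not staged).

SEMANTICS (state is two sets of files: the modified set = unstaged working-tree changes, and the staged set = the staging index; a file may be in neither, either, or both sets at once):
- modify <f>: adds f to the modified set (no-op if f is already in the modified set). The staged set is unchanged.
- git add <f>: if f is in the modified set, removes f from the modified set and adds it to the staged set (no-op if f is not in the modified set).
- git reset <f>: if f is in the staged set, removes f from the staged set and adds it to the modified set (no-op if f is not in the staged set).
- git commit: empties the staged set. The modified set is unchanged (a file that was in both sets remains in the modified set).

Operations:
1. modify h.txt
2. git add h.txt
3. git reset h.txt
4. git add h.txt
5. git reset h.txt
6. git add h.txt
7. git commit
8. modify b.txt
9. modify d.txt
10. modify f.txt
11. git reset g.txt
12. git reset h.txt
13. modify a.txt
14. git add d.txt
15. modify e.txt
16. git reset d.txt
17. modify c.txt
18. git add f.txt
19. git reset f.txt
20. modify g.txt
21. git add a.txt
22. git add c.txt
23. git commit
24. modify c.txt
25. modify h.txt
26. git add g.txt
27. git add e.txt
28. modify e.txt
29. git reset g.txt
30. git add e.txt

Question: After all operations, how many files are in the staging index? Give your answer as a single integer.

Answer: 1

Derivation:
After op 1 (modify h.txt): modified={h.txt} staged={none}
After op 2 (git add h.txt): modified={none} staged={h.txt}
After op 3 (git reset h.txt): modified={h.txt} staged={none}
After op 4 (git add h.txt): modified={none} staged={h.txt}
After op 5 (git reset h.txt): modified={h.txt} staged={none}
After op 6 (git add h.txt): modified={none} staged={h.txt}
After op 7 (git commit): modified={none} staged={none}
After op 8 (modify b.txt): modified={b.txt} staged={none}
After op 9 (modify d.txt): modified={b.txt, d.txt} staged={none}
After op 10 (modify f.txt): modified={b.txt, d.txt, f.txt} staged={none}
After op 11 (git reset g.txt): modified={b.txt, d.txt, f.txt} staged={none}
After op 12 (git reset h.txt): modified={b.txt, d.txt, f.txt} staged={none}
After op 13 (modify a.txt): modified={a.txt, b.txt, d.txt, f.txt} staged={none}
After op 14 (git add d.txt): modified={a.txt, b.txt, f.txt} staged={d.txt}
After op 15 (modify e.txt): modified={a.txt, b.txt, e.txt, f.txt} staged={d.txt}
After op 16 (git reset d.txt): modified={a.txt, b.txt, d.txt, e.txt, f.txt} staged={none}
After op 17 (modify c.txt): modified={a.txt, b.txt, c.txt, d.txt, e.txt, f.txt} staged={none}
After op 18 (git add f.txt): modified={a.txt, b.txt, c.txt, d.txt, e.txt} staged={f.txt}
After op 19 (git reset f.txt): modified={a.txt, b.txt, c.txt, d.txt, e.txt, f.txt} staged={none}
After op 20 (modify g.txt): modified={a.txt, b.txt, c.txt, d.txt, e.txt, f.txt, g.txt} staged={none}
After op 21 (git add a.txt): modified={b.txt, c.txt, d.txt, e.txt, f.txt, g.txt} staged={a.txt}
After op 22 (git add c.txt): modified={b.txt, d.txt, e.txt, f.txt, g.txt} staged={a.txt, c.txt}
After op 23 (git commit): modified={b.txt, d.txt, e.txt, f.txt, g.txt} staged={none}
After op 24 (modify c.txt): modified={b.txt, c.txt, d.txt, e.txt, f.txt, g.txt} staged={none}
After op 25 (modify h.txt): modified={b.txt, c.txt, d.txt, e.txt, f.txt, g.txt, h.txt} staged={none}
After op 26 (git add g.txt): modified={b.txt, c.txt, d.txt, e.txt, f.txt, h.txt} staged={g.txt}
After op 27 (git add e.txt): modified={b.txt, c.txt, d.txt, f.txt, h.txt} staged={e.txt, g.txt}
After op 28 (modify e.txt): modified={b.txt, c.txt, d.txt, e.txt, f.txt, h.txt} staged={e.txt, g.txt}
After op 29 (git reset g.txt): modified={b.txt, c.txt, d.txt, e.txt, f.txt, g.txt, h.txt} staged={e.txt}
After op 30 (git add e.txt): modified={b.txt, c.txt, d.txt, f.txt, g.txt, h.txt} staged={e.txt}
Final staged set: {e.txt} -> count=1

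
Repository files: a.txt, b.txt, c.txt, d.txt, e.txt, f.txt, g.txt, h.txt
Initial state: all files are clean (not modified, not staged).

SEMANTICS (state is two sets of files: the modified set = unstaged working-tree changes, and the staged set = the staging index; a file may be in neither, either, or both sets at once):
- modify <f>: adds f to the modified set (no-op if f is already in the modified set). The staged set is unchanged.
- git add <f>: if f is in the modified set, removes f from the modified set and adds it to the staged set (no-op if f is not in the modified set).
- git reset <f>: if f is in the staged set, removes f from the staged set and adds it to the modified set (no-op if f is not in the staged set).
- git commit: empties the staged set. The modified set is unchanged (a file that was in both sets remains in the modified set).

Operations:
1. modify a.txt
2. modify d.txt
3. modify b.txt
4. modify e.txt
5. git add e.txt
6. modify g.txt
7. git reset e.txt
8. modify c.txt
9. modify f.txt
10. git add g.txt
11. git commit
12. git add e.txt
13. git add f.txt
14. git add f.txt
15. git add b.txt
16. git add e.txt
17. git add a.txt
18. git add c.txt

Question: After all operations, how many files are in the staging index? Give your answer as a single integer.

After op 1 (modify a.txt): modified={a.txt} staged={none}
After op 2 (modify d.txt): modified={a.txt, d.txt} staged={none}
After op 3 (modify b.txt): modified={a.txt, b.txt, d.txt} staged={none}
After op 4 (modify e.txt): modified={a.txt, b.txt, d.txt, e.txt} staged={none}
After op 5 (git add e.txt): modified={a.txt, b.txt, d.txt} staged={e.txt}
After op 6 (modify g.txt): modified={a.txt, b.txt, d.txt, g.txt} staged={e.txt}
After op 7 (git reset e.txt): modified={a.txt, b.txt, d.txt, e.txt, g.txt} staged={none}
After op 8 (modify c.txt): modified={a.txt, b.txt, c.txt, d.txt, e.txt, g.txt} staged={none}
After op 9 (modify f.txt): modified={a.txt, b.txt, c.txt, d.txt, e.txt, f.txt, g.txt} staged={none}
After op 10 (git add g.txt): modified={a.txt, b.txt, c.txt, d.txt, e.txt, f.txt} staged={g.txt}
After op 11 (git commit): modified={a.txt, b.txt, c.txt, d.txt, e.txt, f.txt} staged={none}
After op 12 (git add e.txt): modified={a.txt, b.txt, c.txt, d.txt, f.txt} staged={e.txt}
After op 13 (git add f.txt): modified={a.txt, b.txt, c.txt, d.txt} staged={e.txt, f.txt}
After op 14 (git add f.txt): modified={a.txt, b.txt, c.txt, d.txt} staged={e.txt, f.txt}
After op 15 (git add b.txt): modified={a.txt, c.txt, d.txt} staged={b.txt, e.txt, f.txt}
After op 16 (git add e.txt): modified={a.txt, c.txt, d.txt} staged={b.txt, e.txt, f.txt}
After op 17 (git add a.txt): modified={c.txt, d.txt} staged={a.txt, b.txt, e.txt, f.txt}
After op 18 (git add c.txt): modified={d.txt} staged={a.txt, b.txt, c.txt, e.txt, f.txt}
Final staged set: {a.txt, b.txt, c.txt, e.txt, f.txt} -> count=5

Answer: 5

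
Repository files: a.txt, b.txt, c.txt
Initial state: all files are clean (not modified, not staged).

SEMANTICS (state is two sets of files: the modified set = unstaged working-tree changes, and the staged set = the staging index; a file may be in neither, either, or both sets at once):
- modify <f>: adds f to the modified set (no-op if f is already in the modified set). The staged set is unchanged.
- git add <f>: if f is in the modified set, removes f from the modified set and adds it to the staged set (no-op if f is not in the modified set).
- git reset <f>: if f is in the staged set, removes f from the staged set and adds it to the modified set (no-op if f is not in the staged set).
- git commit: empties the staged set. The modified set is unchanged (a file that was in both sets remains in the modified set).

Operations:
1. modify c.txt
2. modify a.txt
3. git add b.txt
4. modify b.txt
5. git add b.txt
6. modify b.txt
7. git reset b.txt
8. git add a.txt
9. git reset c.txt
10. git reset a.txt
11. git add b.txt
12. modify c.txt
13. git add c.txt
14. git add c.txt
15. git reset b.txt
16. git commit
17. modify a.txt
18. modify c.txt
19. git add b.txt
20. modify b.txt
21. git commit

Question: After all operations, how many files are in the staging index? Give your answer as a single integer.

Answer: 0

Derivation:
After op 1 (modify c.txt): modified={c.txt} staged={none}
After op 2 (modify a.txt): modified={a.txt, c.txt} staged={none}
After op 3 (git add b.txt): modified={a.txt, c.txt} staged={none}
After op 4 (modify b.txt): modified={a.txt, b.txt, c.txt} staged={none}
After op 5 (git add b.txt): modified={a.txt, c.txt} staged={b.txt}
After op 6 (modify b.txt): modified={a.txt, b.txt, c.txt} staged={b.txt}
After op 7 (git reset b.txt): modified={a.txt, b.txt, c.txt} staged={none}
After op 8 (git add a.txt): modified={b.txt, c.txt} staged={a.txt}
After op 9 (git reset c.txt): modified={b.txt, c.txt} staged={a.txt}
After op 10 (git reset a.txt): modified={a.txt, b.txt, c.txt} staged={none}
After op 11 (git add b.txt): modified={a.txt, c.txt} staged={b.txt}
After op 12 (modify c.txt): modified={a.txt, c.txt} staged={b.txt}
After op 13 (git add c.txt): modified={a.txt} staged={b.txt, c.txt}
After op 14 (git add c.txt): modified={a.txt} staged={b.txt, c.txt}
After op 15 (git reset b.txt): modified={a.txt, b.txt} staged={c.txt}
After op 16 (git commit): modified={a.txt, b.txt} staged={none}
After op 17 (modify a.txt): modified={a.txt, b.txt} staged={none}
After op 18 (modify c.txt): modified={a.txt, b.txt, c.txt} staged={none}
After op 19 (git add b.txt): modified={a.txt, c.txt} staged={b.txt}
After op 20 (modify b.txt): modified={a.txt, b.txt, c.txt} staged={b.txt}
After op 21 (git commit): modified={a.txt, b.txt, c.txt} staged={none}
Final staged set: {none} -> count=0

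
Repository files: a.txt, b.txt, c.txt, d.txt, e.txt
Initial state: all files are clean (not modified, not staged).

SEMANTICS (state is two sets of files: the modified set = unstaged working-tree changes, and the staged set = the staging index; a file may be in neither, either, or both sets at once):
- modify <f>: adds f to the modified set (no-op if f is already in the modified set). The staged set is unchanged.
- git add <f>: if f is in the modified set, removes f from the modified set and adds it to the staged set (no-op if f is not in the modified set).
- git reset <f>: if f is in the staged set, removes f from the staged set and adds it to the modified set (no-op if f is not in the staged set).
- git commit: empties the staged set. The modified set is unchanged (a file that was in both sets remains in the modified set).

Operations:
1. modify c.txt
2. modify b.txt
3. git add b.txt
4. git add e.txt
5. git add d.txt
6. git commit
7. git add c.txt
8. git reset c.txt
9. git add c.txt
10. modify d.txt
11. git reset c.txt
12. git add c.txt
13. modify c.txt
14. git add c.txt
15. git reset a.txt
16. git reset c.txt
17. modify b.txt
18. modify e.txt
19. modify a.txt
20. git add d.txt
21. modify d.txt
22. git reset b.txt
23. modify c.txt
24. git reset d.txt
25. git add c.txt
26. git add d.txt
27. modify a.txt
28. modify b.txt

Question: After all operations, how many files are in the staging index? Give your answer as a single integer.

After op 1 (modify c.txt): modified={c.txt} staged={none}
After op 2 (modify b.txt): modified={b.txt, c.txt} staged={none}
After op 3 (git add b.txt): modified={c.txt} staged={b.txt}
After op 4 (git add e.txt): modified={c.txt} staged={b.txt}
After op 5 (git add d.txt): modified={c.txt} staged={b.txt}
After op 6 (git commit): modified={c.txt} staged={none}
After op 7 (git add c.txt): modified={none} staged={c.txt}
After op 8 (git reset c.txt): modified={c.txt} staged={none}
After op 9 (git add c.txt): modified={none} staged={c.txt}
After op 10 (modify d.txt): modified={d.txt} staged={c.txt}
After op 11 (git reset c.txt): modified={c.txt, d.txt} staged={none}
After op 12 (git add c.txt): modified={d.txt} staged={c.txt}
After op 13 (modify c.txt): modified={c.txt, d.txt} staged={c.txt}
After op 14 (git add c.txt): modified={d.txt} staged={c.txt}
After op 15 (git reset a.txt): modified={d.txt} staged={c.txt}
After op 16 (git reset c.txt): modified={c.txt, d.txt} staged={none}
After op 17 (modify b.txt): modified={b.txt, c.txt, d.txt} staged={none}
After op 18 (modify e.txt): modified={b.txt, c.txt, d.txt, e.txt} staged={none}
After op 19 (modify a.txt): modified={a.txt, b.txt, c.txt, d.txt, e.txt} staged={none}
After op 20 (git add d.txt): modified={a.txt, b.txt, c.txt, e.txt} staged={d.txt}
After op 21 (modify d.txt): modified={a.txt, b.txt, c.txt, d.txt, e.txt} staged={d.txt}
After op 22 (git reset b.txt): modified={a.txt, b.txt, c.txt, d.txt, e.txt} staged={d.txt}
After op 23 (modify c.txt): modified={a.txt, b.txt, c.txt, d.txt, e.txt} staged={d.txt}
After op 24 (git reset d.txt): modified={a.txt, b.txt, c.txt, d.txt, e.txt} staged={none}
After op 25 (git add c.txt): modified={a.txt, b.txt, d.txt, e.txt} staged={c.txt}
After op 26 (git add d.txt): modified={a.txt, b.txt, e.txt} staged={c.txt, d.txt}
After op 27 (modify a.txt): modified={a.txt, b.txt, e.txt} staged={c.txt, d.txt}
After op 28 (modify b.txt): modified={a.txt, b.txt, e.txt} staged={c.txt, d.txt}
Final staged set: {c.txt, d.txt} -> count=2

Answer: 2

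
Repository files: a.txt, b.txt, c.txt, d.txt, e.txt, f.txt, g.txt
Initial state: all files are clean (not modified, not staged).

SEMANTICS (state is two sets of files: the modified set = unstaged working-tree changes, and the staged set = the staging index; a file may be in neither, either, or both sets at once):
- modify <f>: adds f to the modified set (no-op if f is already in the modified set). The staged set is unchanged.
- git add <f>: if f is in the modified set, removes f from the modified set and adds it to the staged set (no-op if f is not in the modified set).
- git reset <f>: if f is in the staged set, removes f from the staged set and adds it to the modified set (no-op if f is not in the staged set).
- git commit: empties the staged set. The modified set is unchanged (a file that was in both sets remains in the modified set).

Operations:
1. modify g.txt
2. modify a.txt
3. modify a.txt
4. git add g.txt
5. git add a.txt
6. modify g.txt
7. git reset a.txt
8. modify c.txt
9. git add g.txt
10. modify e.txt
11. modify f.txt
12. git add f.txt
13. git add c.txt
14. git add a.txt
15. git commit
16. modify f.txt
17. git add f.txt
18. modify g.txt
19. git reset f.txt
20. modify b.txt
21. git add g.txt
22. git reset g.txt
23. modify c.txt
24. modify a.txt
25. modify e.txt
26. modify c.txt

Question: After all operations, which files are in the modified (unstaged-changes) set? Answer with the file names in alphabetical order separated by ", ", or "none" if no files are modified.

After op 1 (modify g.txt): modified={g.txt} staged={none}
After op 2 (modify a.txt): modified={a.txt, g.txt} staged={none}
After op 3 (modify a.txt): modified={a.txt, g.txt} staged={none}
After op 4 (git add g.txt): modified={a.txt} staged={g.txt}
After op 5 (git add a.txt): modified={none} staged={a.txt, g.txt}
After op 6 (modify g.txt): modified={g.txt} staged={a.txt, g.txt}
After op 7 (git reset a.txt): modified={a.txt, g.txt} staged={g.txt}
After op 8 (modify c.txt): modified={a.txt, c.txt, g.txt} staged={g.txt}
After op 9 (git add g.txt): modified={a.txt, c.txt} staged={g.txt}
After op 10 (modify e.txt): modified={a.txt, c.txt, e.txt} staged={g.txt}
After op 11 (modify f.txt): modified={a.txt, c.txt, e.txt, f.txt} staged={g.txt}
After op 12 (git add f.txt): modified={a.txt, c.txt, e.txt} staged={f.txt, g.txt}
After op 13 (git add c.txt): modified={a.txt, e.txt} staged={c.txt, f.txt, g.txt}
After op 14 (git add a.txt): modified={e.txt} staged={a.txt, c.txt, f.txt, g.txt}
After op 15 (git commit): modified={e.txt} staged={none}
After op 16 (modify f.txt): modified={e.txt, f.txt} staged={none}
After op 17 (git add f.txt): modified={e.txt} staged={f.txt}
After op 18 (modify g.txt): modified={e.txt, g.txt} staged={f.txt}
After op 19 (git reset f.txt): modified={e.txt, f.txt, g.txt} staged={none}
After op 20 (modify b.txt): modified={b.txt, e.txt, f.txt, g.txt} staged={none}
After op 21 (git add g.txt): modified={b.txt, e.txt, f.txt} staged={g.txt}
After op 22 (git reset g.txt): modified={b.txt, e.txt, f.txt, g.txt} staged={none}
After op 23 (modify c.txt): modified={b.txt, c.txt, e.txt, f.txt, g.txt} staged={none}
After op 24 (modify a.txt): modified={a.txt, b.txt, c.txt, e.txt, f.txt, g.txt} staged={none}
After op 25 (modify e.txt): modified={a.txt, b.txt, c.txt, e.txt, f.txt, g.txt} staged={none}
After op 26 (modify c.txt): modified={a.txt, b.txt, c.txt, e.txt, f.txt, g.txt} staged={none}

Answer: a.txt, b.txt, c.txt, e.txt, f.txt, g.txt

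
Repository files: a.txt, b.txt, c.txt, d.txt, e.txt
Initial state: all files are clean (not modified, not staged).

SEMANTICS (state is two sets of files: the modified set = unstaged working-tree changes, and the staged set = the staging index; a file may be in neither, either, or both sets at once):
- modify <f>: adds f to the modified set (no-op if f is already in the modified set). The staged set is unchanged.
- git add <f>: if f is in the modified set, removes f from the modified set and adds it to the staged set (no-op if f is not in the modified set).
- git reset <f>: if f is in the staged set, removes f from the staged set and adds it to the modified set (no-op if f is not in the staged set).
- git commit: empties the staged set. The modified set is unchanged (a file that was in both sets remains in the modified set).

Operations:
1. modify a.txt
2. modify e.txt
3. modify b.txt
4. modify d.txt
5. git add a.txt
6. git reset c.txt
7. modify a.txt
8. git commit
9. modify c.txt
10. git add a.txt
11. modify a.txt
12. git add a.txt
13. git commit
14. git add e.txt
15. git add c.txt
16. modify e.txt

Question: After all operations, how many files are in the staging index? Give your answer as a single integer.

After op 1 (modify a.txt): modified={a.txt} staged={none}
After op 2 (modify e.txt): modified={a.txt, e.txt} staged={none}
After op 3 (modify b.txt): modified={a.txt, b.txt, e.txt} staged={none}
After op 4 (modify d.txt): modified={a.txt, b.txt, d.txt, e.txt} staged={none}
After op 5 (git add a.txt): modified={b.txt, d.txt, e.txt} staged={a.txt}
After op 6 (git reset c.txt): modified={b.txt, d.txt, e.txt} staged={a.txt}
After op 7 (modify a.txt): modified={a.txt, b.txt, d.txt, e.txt} staged={a.txt}
After op 8 (git commit): modified={a.txt, b.txt, d.txt, e.txt} staged={none}
After op 9 (modify c.txt): modified={a.txt, b.txt, c.txt, d.txt, e.txt} staged={none}
After op 10 (git add a.txt): modified={b.txt, c.txt, d.txt, e.txt} staged={a.txt}
After op 11 (modify a.txt): modified={a.txt, b.txt, c.txt, d.txt, e.txt} staged={a.txt}
After op 12 (git add a.txt): modified={b.txt, c.txt, d.txt, e.txt} staged={a.txt}
After op 13 (git commit): modified={b.txt, c.txt, d.txt, e.txt} staged={none}
After op 14 (git add e.txt): modified={b.txt, c.txt, d.txt} staged={e.txt}
After op 15 (git add c.txt): modified={b.txt, d.txt} staged={c.txt, e.txt}
After op 16 (modify e.txt): modified={b.txt, d.txt, e.txt} staged={c.txt, e.txt}
Final staged set: {c.txt, e.txt} -> count=2

Answer: 2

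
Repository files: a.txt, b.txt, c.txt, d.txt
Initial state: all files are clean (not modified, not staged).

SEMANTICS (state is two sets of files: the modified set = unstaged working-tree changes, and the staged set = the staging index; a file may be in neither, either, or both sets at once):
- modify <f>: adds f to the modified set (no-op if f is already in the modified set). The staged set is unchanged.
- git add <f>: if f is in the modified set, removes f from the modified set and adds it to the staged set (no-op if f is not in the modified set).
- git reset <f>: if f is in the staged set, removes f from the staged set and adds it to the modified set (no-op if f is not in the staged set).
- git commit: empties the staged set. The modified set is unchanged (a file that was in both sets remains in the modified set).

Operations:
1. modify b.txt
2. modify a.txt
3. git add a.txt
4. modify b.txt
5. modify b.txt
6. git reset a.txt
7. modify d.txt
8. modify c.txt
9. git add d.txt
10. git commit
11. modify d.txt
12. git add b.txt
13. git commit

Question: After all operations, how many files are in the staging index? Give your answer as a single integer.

Answer: 0

Derivation:
After op 1 (modify b.txt): modified={b.txt} staged={none}
After op 2 (modify a.txt): modified={a.txt, b.txt} staged={none}
After op 3 (git add a.txt): modified={b.txt} staged={a.txt}
After op 4 (modify b.txt): modified={b.txt} staged={a.txt}
After op 5 (modify b.txt): modified={b.txt} staged={a.txt}
After op 6 (git reset a.txt): modified={a.txt, b.txt} staged={none}
After op 7 (modify d.txt): modified={a.txt, b.txt, d.txt} staged={none}
After op 8 (modify c.txt): modified={a.txt, b.txt, c.txt, d.txt} staged={none}
After op 9 (git add d.txt): modified={a.txt, b.txt, c.txt} staged={d.txt}
After op 10 (git commit): modified={a.txt, b.txt, c.txt} staged={none}
After op 11 (modify d.txt): modified={a.txt, b.txt, c.txt, d.txt} staged={none}
After op 12 (git add b.txt): modified={a.txt, c.txt, d.txt} staged={b.txt}
After op 13 (git commit): modified={a.txt, c.txt, d.txt} staged={none}
Final staged set: {none} -> count=0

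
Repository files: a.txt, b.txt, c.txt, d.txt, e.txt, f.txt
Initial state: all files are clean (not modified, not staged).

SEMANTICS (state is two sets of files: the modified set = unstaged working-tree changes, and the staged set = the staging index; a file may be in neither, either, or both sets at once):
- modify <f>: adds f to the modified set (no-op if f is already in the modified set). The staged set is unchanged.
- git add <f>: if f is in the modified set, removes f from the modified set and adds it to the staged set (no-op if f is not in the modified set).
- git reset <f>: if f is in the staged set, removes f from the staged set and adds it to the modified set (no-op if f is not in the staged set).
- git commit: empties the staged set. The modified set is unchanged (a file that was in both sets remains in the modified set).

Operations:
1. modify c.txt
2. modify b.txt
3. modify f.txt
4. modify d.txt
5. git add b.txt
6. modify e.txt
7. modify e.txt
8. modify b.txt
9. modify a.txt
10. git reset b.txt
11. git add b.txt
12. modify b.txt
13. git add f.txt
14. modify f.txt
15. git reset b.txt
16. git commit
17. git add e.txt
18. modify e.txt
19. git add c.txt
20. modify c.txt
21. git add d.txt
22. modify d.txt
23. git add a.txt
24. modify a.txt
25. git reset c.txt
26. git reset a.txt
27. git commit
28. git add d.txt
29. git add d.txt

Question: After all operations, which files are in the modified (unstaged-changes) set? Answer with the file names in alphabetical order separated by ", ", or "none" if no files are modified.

After op 1 (modify c.txt): modified={c.txt} staged={none}
After op 2 (modify b.txt): modified={b.txt, c.txt} staged={none}
After op 3 (modify f.txt): modified={b.txt, c.txt, f.txt} staged={none}
After op 4 (modify d.txt): modified={b.txt, c.txt, d.txt, f.txt} staged={none}
After op 5 (git add b.txt): modified={c.txt, d.txt, f.txt} staged={b.txt}
After op 6 (modify e.txt): modified={c.txt, d.txt, e.txt, f.txt} staged={b.txt}
After op 7 (modify e.txt): modified={c.txt, d.txt, e.txt, f.txt} staged={b.txt}
After op 8 (modify b.txt): modified={b.txt, c.txt, d.txt, e.txt, f.txt} staged={b.txt}
After op 9 (modify a.txt): modified={a.txt, b.txt, c.txt, d.txt, e.txt, f.txt} staged={b.txt}
After op 10 (git reset b.txt): modified={a.txt, b.txt, c.txt, d.txt, e.txt, f.txt} staged={none}
After op 11 (git add b.txt): modified={a.txt, c.txt, d.txt, e.txt, f.txt} staged={b.txt}
After op 12 (modify b.txt): modified={a.txt, b.txt, c.txt, d.txt, e.txt, f.txt} staged={b.txt}
After op 13 (git add f.txt): modified={a.txt, b.txt, c.txt, d.txt, e.txt} staged={b.txt, f.txt}
After op 14 (modify f.txt): modified={a.txt, b.txt, c.txt, d.txt, e.txt, f.txt} staged={b.txt, f.txt}
After op 15 (git reset b.txt): modified={a.txt, b.txt, c.txt, d.txt, e.txt, f.txt} staged={f.txt}
After op 16 (git commit): modified={a.txt, b.txt, c.txt, d.txt, e.txt, f.txt} staged={none}
After op 17 (git add e.txt): modified={a.txt, b.txt, c.txt, d.txt, f.txt} staged={e.txt}
After op 18 (modify e.txt): modified={a.txt, b.txt, c.txt, d.txt, e.txt, f.txt} staged={e.txt}
After op 19 (git add c.txt): modified={a.txt, b.txt, d.txt, e.txt, f.txt} staged={c.txt, e.txt}
After op 20 (modify c.txt): modified={a.txt, b.txt, c.txt, d.txt, e.txt, f.txt} staged={c.txt, e.txt}
After op 21 (git add d.txt): modified={a.txt, b.txt, c.txt, e.txt, f.txt} staged={c.txt, d.txt, e.txt}
After op 22 (modify d.txt): modified={a.txt, b.txt, c.txt, d.txt, e.txt, f.txt} staged={c.txt, d.txt, e.txt}
After op 23 (git add a.txt): modified={b.txt, c.txt, d.txt, e.txt, f.txt} staged={a.txt, c.txt, d.txt, e.txt}
After op 24 (modify a.txt): modified={a.txt, b.txt, c.txt, d.txt, e.txt, f.txt} staged={a.txt, c.txt, d.txt, e.txt}
After op 25 (git reset c.txt): modified={a.txt, b.txt, c.txt, d.txt, e.txt, f.txt} staged={a.txt, d.txt, e.txt}
After op 26 (git reset a.txt): modified={a.txt, b.txt, c.txt, d.txt, e.txt, f.txt} staged={d.txt, e.txt}
After op 27 (git commit): modified={a.txt, b.txt, c.txt, d.txt, e.txt, f.txt} staged={none}
After op 28 (git add d.txt): modified={a.txt, b.txt, c.txt, e.txt, f.txt} staged={d.txt}
After op 29 (git add d.txt): modified={a.txt, b.txt, c.txt, e.txt, f.txt} staged={d.txt}

Answer: a.txt, b.txt, c.txt, e.txt, f.txt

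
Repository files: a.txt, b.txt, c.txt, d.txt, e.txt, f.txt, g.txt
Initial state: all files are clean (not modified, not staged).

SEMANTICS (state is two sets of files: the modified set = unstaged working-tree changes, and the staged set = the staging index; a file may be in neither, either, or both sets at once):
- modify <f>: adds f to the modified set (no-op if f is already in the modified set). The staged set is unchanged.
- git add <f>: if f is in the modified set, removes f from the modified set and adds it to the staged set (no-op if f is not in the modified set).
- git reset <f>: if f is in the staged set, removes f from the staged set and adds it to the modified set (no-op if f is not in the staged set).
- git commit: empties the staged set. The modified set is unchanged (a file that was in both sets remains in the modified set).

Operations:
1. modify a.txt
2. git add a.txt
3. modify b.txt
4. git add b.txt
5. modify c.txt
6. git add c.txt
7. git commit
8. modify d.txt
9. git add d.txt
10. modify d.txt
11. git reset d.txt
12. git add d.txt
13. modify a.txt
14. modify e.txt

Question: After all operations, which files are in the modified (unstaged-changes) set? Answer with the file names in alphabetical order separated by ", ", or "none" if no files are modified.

After op 1 (modify a.txt): modified={a.txt} staged={none}
After op 2 (git add a.txt): modified={none} staged={a.txt}
After op 3 (modify b.txt): modified={b.txt} staged={a.txt}
After op 4 (git add b.txt): modified={none} staged={a.txt, b.txt}
After op 5 (modify c.txt): modified={c.txt} staged={a.txt, b.txt}
After op 6 (git add c.txt): modified={none} staged={a.txt, b.txt, c.txt}
After op 7 (git commit): modified={none} staged={none}
After op 8 (modify d.txt): modified={d.txt} staged={none}
After op 9 (git add d.txt): modified={none} staged={d.txt}
After op 10 (modify d.txt): modified={d.txt} staged={d.txt}
After op 11 (git reset d.txt): modified={d.txt} staged={none}
After op 12 (git add d.txt): modified={none} staged={d.txt}
After op 13 (modify a.txt): modified={a.txt} staged={d.txt}
After op 14 (modify e.txt): modified={a.txt, e.txt} staged={d.txt}

Answer: a.txt, e.txt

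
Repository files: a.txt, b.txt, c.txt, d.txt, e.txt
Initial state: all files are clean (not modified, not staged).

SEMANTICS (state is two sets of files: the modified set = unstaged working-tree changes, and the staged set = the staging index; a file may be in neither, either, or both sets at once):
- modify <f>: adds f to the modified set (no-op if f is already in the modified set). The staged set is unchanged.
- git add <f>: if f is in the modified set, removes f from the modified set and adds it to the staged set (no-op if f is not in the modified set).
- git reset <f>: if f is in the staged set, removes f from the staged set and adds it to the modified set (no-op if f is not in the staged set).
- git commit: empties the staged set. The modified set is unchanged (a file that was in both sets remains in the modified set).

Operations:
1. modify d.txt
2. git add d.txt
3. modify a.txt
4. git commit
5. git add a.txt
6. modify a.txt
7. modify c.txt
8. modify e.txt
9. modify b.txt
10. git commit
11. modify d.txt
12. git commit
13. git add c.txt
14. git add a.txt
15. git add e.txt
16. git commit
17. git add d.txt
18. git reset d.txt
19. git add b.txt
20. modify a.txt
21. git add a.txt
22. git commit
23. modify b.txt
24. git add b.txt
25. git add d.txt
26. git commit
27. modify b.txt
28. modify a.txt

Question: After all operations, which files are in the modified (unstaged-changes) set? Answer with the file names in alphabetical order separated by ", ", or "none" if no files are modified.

After op 1 (modify d.txt): modified={d.txt} staged={none}
After op 2 (git add d.txt): modified={none} staged={d.txt}
After op 3 (modify a.txt): modified={a.txt} staged={d.txt}
After op 4 (git commit): modified={a.txt} staged={none}
After op 5 (git add a.txt): modified={none} staged={a.txt}
After op 6 (modify a.txt): modified={a.txt} staged={a.txt}
After op 7 (modify c.txt): modified={a.txt, c.txt} staged={a.txt}
After op 8 (modify e.txt): modified={a.txt, c.txt, e.txt} staged={a.txt}
After op 9 (modify b.txt): modified={a.txt, b.txt, c.txt, e.txt} staged={a.txt}
After op 10 (git commit): modified={a.txt, b.txt, c.txt, e.txt} staged={none}
After op 11 (modify d.txt): modified={a.txt, b.txt, c.txt, d.txt, e.txt} staged={none}
After op 12 (git commit): modified={a.txt, b.txt, c.txt, d.txt, e.txt} staged={none}
After op 13 (git add c.txt): modified={a.txt, b.txt, d.txt, e.txt} staged={c.txt}
After op 14 (git add a.txt): modified={b.txt, d.txt, e.txt} staged={a.txt, c.txt}
After op 15 (git add e.txt): modified={b.txt, d.txt} staged={a.txt, c.txt, e.txt}
After op 16 (git commit): modified={b.txt, d.txt} staged={none}
After op 17 (git add d.txt): modified={b.txt} staged={d.txt}
After op 18 (git reset d.txt): modified={b.txt, d.txt} staged={none}
After op 19 (git add b.txt): modified={d.txt} staged={b.txt}
After op 20 (modify a.txt): modified={a.txt, d.txt} staged={b.txt}
After op 21 (git add a.txt): modified={d.txt} staged={a.txt, b.txt}
After op 22 (git commit): modified={d.txt} staged={none}
After op 23 (modify b.txt): modified={b.txt, d.txt} staged={none}
After op 24 (git add b.txt): modified={d.txt} staged={b.txt}
After op 25 (git add d.txt): modified={none} staged={b.txt, d.txt}
After op 26 (git commit): modified={none} staged={none}
After op 27 (modify b.txt): modified={b.txt} staged={none}
After op 28 (modify a.txt): modified={a.txt, b.txt} staged={none}

Answer: a.txt, b.txt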